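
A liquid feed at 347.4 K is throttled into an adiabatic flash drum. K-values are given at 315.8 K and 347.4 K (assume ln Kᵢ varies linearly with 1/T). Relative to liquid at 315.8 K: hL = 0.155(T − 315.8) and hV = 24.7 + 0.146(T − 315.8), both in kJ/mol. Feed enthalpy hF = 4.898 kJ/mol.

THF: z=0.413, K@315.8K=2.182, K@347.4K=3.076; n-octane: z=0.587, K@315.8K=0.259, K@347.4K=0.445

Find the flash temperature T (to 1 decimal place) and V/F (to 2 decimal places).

T = 322.7 K, V/F = 0.16

Adiabatic flash: solve Rachford–Rice at each trial T, then check hF = ψ·hV(T) + (1−ψ)·hL(T).
  T = 315.8 K: K = (2.182, 0.259), RR gives ψ = 0.061, H_out = 1.500 kJ/mol
  T = 347.4 K: K = (3.076, 0.445), RR gives ψ = 0.461, H_out = 16.163 kJ/mol
  T = 331.6 K: K = (2.612, 0.344), RR gives ψ = 0.265, H_out = 8.965 kJ/mol
  T = 323.7 K: K = (2.393, 0.299), RR gives ψ = 0.168, H_out = 5.363 kJ/mol
  T = 319.8 K: K = (2.288, 0.279), RR gives ψ = 0.117, H_out = 3.503 kJ/mol
  T = 321.8 K: K = (2.341, 0.289), RR gives ψ = 0.143, H_out = 4.467 kJ/mol
Linear interpolation between T = 321.8 (H_out = 4.467) and T = 323.7 (H_out = 5.363) on hF = 4.898 gives T ≈ 322.7 K, at which ψ = 0.16.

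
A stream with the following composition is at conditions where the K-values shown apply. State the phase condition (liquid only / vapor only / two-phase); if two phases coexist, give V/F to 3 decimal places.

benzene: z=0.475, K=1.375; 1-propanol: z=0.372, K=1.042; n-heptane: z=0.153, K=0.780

vapor only

ΣzᵢKᵢ = 1.160; Σzᵢ/Kᵢ = 0.899.
Since Σzᵢ/Kᵢ < 1 the mixture is above its dew point — single vapor phase.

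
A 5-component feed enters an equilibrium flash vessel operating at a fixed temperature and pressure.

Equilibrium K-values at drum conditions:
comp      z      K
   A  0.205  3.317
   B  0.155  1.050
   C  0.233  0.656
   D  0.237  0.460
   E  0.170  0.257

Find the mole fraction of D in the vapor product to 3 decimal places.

Iterate (Newton) starting at β = 0.5:
  β = 0.500: g = -0.2455, g' = -0.644 → β = 0.119
  β = 0.119: g = 0.0212, g' = -0.899 → β = 0.143
Converged at β = 0.143.
Compositions from xᵢ = zᵢ/(1+β(Kᵢ−1)), yᵢ = Kᵢxᵢ:
  A: x = 0.154, y = 0.511
  B: x = 0.154, y = 0.162
  C: x = 0.245, y = 0.161
  D: x = 0.257, y = 0.118
  E: x = 0.190, y = 0.049

y_D = 0.118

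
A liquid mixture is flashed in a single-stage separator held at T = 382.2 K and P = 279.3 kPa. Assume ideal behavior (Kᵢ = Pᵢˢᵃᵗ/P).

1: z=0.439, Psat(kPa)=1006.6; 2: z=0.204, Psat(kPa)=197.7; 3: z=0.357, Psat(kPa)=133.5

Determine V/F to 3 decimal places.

V/F = 0.757

Raoult's law: Kᵢ = Pᵢˢᵃᵗ/P = Pᵢˢᵃᵗ/279.3.
  K_1 = 1006.6/279.3 = 3.60401, K_2 = 197.7/279.3 = 0.70784, K_3 = 133.5/279.3 = 0.47798
Material balance + equilibrium reduce to Σ zᵢ(Kᵢ−1)/(1+V/F(Kᵢ−1)) = 0.
g(0) = ΣzᵢKᵢ − 1 = 0.897 and g(1) = 1 − Σzᵢ/Kᵢ = -0.157, so a root lies in (0, 1).
Newton–Raphson from V/F = 0.52:
  V/F = 0.520: g = 0.1595, g' = -0.745 → V/F = 0.734
  V/F = 0.734: g = 0.0145, g' = -0.635 → V/F = 0.757
Converged at V/F = 0.757.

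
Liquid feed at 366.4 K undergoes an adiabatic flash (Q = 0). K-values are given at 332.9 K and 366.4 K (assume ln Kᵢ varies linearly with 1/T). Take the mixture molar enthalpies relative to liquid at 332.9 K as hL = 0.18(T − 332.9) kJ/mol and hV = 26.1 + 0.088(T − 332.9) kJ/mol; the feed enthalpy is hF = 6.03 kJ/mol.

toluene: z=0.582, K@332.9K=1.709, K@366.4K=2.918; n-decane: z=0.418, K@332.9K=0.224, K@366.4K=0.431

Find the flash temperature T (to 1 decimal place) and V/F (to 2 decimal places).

Adiabatic flash: solve Rachford–Rice at each trial T, then check hF = ψ·hV(T) + (1−ψ)·hL(T).
  T = 332.9 K: K = (1.709, 0.224), RR gives ψ = 0.160, H_out = 4.187 kJ/mol
  T = 366.4 K: K = (2.918, 0.431), RR gives ψ = 0.805, H_out = 24.557 kJ/mol
  T = 349.6 K: K = (2.260, 0.315), RR gives ψ = 0.518, H_out = 15.738 kJ/mol
  T = 341.2 K: K = (1.970, 0.267), RR gives ψ = 0.363, H_out = 10.687 kJ/mol
  T = 337.0 K: K = (1.835, 0.244), RR gives ψ = 0.270, H_out = 7.675 kJ/mol
  T = 334.9 K: K = (1.770, 0.234), RR gives ψ = 0.217, H_out = 5.972 kJ/mol
Linear interpolation between T = 334.9 (H_out = 5.972) and T = 337.0 (H_out = 7.675) on hF = 6.03 gives T ≈ 335.0 K, at which ψ = 0.22.

T = 335.0 K, V/F = 0.22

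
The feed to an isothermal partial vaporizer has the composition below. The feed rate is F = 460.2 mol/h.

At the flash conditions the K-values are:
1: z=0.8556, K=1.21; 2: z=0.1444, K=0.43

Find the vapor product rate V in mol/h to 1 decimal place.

V = 374.3 mol/h

Material balance + equilibrium reduce to Σ zᵢ(Kᵢ−1)/(1+ψ(Kᵢ−1)) = 0.
Feasibility: ΣzᵢKᵢ = 1.0974, Σzᵢ/Kᵢ = 1.0429 — both > 1, two phases present.
Iterate (Newton) starting at ψ = 0.5:
  ψ = 0.5000: g = 0.04749, g' = -0.1227 → ψ = 0.8871
  ψ = 0.8871: g = -0.01504, g' = -0.2188 → ψ = 0.8184
  ψ = 0.8184: g = -0.00095, g' = -0.1923 → ψ = 0.8135
  ψ = 0.8135: g = -0.00000, g' = -0.1906 → ψ = 0.8134
Converged at ψ = 0.8134.
Then V = ψ·F = 0.8134·460.2 = 374.3 mol/h and L = F − V = 85.9 mol/h.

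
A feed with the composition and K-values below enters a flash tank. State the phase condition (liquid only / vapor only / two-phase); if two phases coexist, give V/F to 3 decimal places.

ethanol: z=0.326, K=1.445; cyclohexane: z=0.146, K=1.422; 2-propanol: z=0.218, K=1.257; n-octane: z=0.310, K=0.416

ΣzᵢKᵢ = 1.082; Σzᵢ/Kᵢ = 1.247.
Both exceed 1, so a two-phase solution exists.
Rachford–Rice: g(ψ) = Σ zᵢ(Kᵢ−1)/(1+ψ(Kᵢ−1)) = 0.
Iterate (Newton) starting at ψ = 0.5:
  ψ = 0.500: g = -0.0365, g' = -0.283 → ψ = 0.371
  ψ = 0.371: g = -0.0022, g' = -0.251 → ψ = 0.362
Converged at ψ = 0.362.

two-phase, V/F = 0.362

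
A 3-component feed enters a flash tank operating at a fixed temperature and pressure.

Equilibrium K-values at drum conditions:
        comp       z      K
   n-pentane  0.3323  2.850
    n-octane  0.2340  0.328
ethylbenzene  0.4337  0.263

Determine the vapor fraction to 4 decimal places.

ψ = 0.1043

Material balance + equilibrium reduce to Σ zᵢ(Kᵢ−1)/(1+ψ(Kᵢ−1)) = 0.
Check two-phase: ΣzᵢKᵢ = 1.1379 > 1 and Σzᵢ/Kᵢ = 2.4791 > 1, so g(0) = 0.1379 > 0 and g(1) = -1.4791 < 0.
Iterate (Newton) starting at ψ = 0.5:
  ψ = 0.5000: g = -0.42362, g' = -1.1373 → ψ = 0.1275
  ψ = 0.1275: g = -0.02737, g' = -1.1579 → ψ = 0.1039
  ψ = 0.1039: g = 0.00047, g' = -1.1986 → ψ = 0.1043
Converged at ψ = 0.1043.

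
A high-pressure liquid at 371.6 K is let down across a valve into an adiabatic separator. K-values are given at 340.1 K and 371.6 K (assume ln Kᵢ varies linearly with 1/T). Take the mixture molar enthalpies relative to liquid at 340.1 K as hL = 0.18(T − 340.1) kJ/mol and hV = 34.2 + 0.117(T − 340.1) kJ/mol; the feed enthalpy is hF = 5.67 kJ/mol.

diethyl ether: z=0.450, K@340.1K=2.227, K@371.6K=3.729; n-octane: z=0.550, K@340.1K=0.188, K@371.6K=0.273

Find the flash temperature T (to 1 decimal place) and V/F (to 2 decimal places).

Adiabatic flash: solve Rachford–Rice at each trial T, then check hF = ψ·hV(T) + (1−ψ)·hL(T).
  T = 340.1 K: K = (2.227, 0.188), RR gives ψ = 0.106, H_out = 3.623 kJ/mol
  T = 371.6 K: K = (3.729, 0.273), RR gives ψ = 0.417, H_out = 19.118 kJ/mol
  T = 355.9 K: K = (2.917, 0.229), RR gives ψ = 0.296, H_out = 12.687 kJ/mol
  T = 348.0 K: K = (2.557, 0.208), RR gives ψ = 0.215, H_out = 8.657 kJ/mol
  T = 344.1 K: K = (2.390, 0.198), RR gives ψ = 0.165, H_out = 6.334 kJ/mol
  T = 342.1 K: K = (2.308, 0.193), RR gives ψ = 0.137, H_out = 5.026 kJ/mol
Linear interpolation between T = 342.1 (H_out = 5.026) and T = 344.1 (H_out = 6.334) on hF = 5.67 gives T ≈ 343.1 K, at which ψ = 0.15.

T = 343.1 K, V/F = 0.15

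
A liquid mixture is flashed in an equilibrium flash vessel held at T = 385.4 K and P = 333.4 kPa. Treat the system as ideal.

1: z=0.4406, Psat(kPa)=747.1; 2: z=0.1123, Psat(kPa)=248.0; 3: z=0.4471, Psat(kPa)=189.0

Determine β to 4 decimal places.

Raoult's law: Kᵢ = Pᵢˢᵃᵗ/P = Pᵢˢᵃᵗ/333.4.
  K_1 = 747.1/333.4 = 2.240852, K_2 = 248.0/333.4 = 0.743851, K_3 = 189.0/333.4 = 0.566887
Iterate (Newton) starting at β = 0.5:
  β = 0.5000: g = 0.05723, g' = -0.4047 → β = 0.6414
  β = 0.6414: g = 0.00187, g' = -0.3817 → β = 0.6463
Converged at β = 0.6463.

β = 0.6463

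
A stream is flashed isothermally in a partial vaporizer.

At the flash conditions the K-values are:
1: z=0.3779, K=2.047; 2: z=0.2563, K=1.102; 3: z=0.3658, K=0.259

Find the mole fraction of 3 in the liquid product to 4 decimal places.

Material balance + equilibrium reduce to Σ zᵢ(Kᵢ−1)/(1+ψ(Kᵢ−1)) = 0.
Feasibility: ΣzᵢKᵢ = 1.1507, Σzᵢ/Kᵢ = 1.8295 — both > 1, two phases present.
Iterate (Newton) starting at ψ = 0.49:
  ψ = 0.4900: g = -0.13918, g' = -0.6785 → ψ = 0.2849
  ψ = 0.2849: g = -0.01342, g' = -0.5710 → ψ = 0.2614
  ψ = 0.2614: g = -0.00005, g' = -0.5668 → ψ = 0.2613
Converged at ψ = 0.2613.
Compositions from xᵢ = zᵢ/(1+ψ(Kᵢ−1)), yᵢ = Kᵢxᵢ:
  1: x = 0.2967, y = 0.6074
  2: x = 0.2496, y = 0.2751
  3: x = 0.4536, y = 0.1175

x_3 = 0.4536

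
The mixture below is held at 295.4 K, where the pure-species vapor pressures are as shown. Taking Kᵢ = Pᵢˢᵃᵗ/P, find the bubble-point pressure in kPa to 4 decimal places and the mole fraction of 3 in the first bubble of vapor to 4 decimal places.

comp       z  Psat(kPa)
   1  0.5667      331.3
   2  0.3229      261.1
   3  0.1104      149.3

At the bubble point ψ → 0, so ΣzᵢKᵢ = 1 with Kᵢ = Pᵢˢᵃᵗ/P ⇒ P = ΣzᵢPᵢˢᵃᵗ.
P = 0.5667·331.3 + 0.3229·261.1 + 0.1104·149.3 = 288.5396 kPa
yᵢ = zᵢPᵢˢᵃᵗ/P ⇒ y_3 = 0.1104·149.3/288.5396 = 0.0571

Pbub = 288.5396 kPa, y_3 = 0.0571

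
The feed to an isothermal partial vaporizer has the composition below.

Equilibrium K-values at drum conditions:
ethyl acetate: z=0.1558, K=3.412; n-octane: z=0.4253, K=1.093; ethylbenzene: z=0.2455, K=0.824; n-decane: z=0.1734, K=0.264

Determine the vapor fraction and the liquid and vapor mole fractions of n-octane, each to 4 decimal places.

Material balance + equilibrium reduce to Σ zᵢ(Kᵢ−1)/(1+ψ(Kᵢ−1)) = 0.
Feasibility: ΣzᵢKᵢ = 1.2445, Σzᵢ/Kᵢ = 1.3895 — both > 1, two phases present.
Newton iteration, ψ⁰ = 0.32:
  ψ = 0.3200: g = 0.03777, g' = -0.4614 → ψ = 0.4019
  ψ = 0.4019: g = 0.00124, g' = -0.4353 → ψ = 0.4047
Converged at ψ = 0.4047.
Compositions from xᵢ = zᵢ/(1+ψ(Kᵢ−1)), yᵢ = Kᵢxᵢ:
  ethyl acetate: x = 0.0788, y = 0.2690
  n-octane: x = 0.4099, y = 0.4480
  ethylbenzene: x = 0.2643, y = 0.2178
  n-decane: x = 0.2470, y = 0.0652

ψ = 0.4047, x_n-octane = 0.4099, y_n-octane = 0.4480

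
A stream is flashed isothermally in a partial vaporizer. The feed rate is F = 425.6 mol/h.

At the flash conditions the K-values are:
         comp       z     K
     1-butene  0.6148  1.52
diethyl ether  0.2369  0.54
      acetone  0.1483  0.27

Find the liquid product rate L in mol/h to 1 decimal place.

Let ψ = V/F and solve Σ zᵢ(Kᵢ−1)/(1+ψ(Kᵢ−1)) = 0.
g(0) = ΣzᵢKᵢ − 1 = 0.1025 and g(1) = 1 − Σzᵢ/Kᵢ = -0.3924, so a root lies in (0, 1).
Newton iteration, ψ⁰ = 0.5:
  ψ = 0.5000: g = -0.05828, g' = -0.3853 → ψ = 0.3487
  ψ = 0.3487: g = -0.00440, g' = -0.3325 → ψ = 0.3355
  ψ = 0.3355: g = -0.00002, g' = -0.3292 → ψ = 0.3354
Converged at ψ = 0.3354.
Then V = ψ·F = 0.3354·425.6 = 142.8 mol/h and L = F − V = 282.8 mol/h.

L = 282.8 mol/h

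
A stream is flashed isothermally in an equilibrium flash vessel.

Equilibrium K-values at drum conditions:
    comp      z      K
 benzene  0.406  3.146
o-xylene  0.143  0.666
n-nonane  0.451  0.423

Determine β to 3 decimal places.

β = 0.496

Rachford–Rice: g(β) = Σ zᵢ(Kᵢ−1)/(1+β(Kᵢ−1)) = 0.
g(0) = ΣzᵢKᵢ − 1 = 0.563 and g(1) = 1 − Σzᵢ/Kᵢ = -0.410, so a root lies in (0, 1).
Newton–Raphson from β = 0.45:
  β = 0.450: g = 0.0355, g' = -0.780 → β = 0.496
Converged at β = 0.496.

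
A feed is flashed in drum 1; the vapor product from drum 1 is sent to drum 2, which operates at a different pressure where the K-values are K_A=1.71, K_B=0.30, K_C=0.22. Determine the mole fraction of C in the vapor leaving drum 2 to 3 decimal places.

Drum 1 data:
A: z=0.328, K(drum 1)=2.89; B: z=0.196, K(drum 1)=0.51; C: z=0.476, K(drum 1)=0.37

Drum 1:
Rachford–Rice: g(ψ₁) = Σ zᵢ(Kᵢ−1)/(1+ψ₁(Kᵢ−1)) = 0.
g(0) = ΣzᵢKᵢ − 1 = 0.224 and g(1) = 1 − Σzᵢ/Kᵢ = -0.784, so a root lies in (0, 1).
Newton–Raphson from ψ₁ = 0.5:
  ψ₁ = 0.500: g = -0.2463, g' = -0.795 → ψ₁ = 0.190
  ψ₁ = 0.190: g = 0.0094, g' = -0.935 → ψ₁ = 0.200
Converged at ψ₁ = 0.200.
Drum-1 compositions:
  A: x = 0.238, y = 0.688
  B: x = 0.217, y = 0.111
  C: x = 0.545, y = 0.202
Drum-2 feed = drum-1 vapor: z₂ = (0.6876, 0.1108, 0.2016).
Drum 2:
Material balance + equilibrium reduce to Σ zᵢ(Kᵢ−1)/(1+ψ₂(Kᵢ−1)) = 0.
Feasibility: ΣzᵢKᵢ = 1.253, Σzᵢ/Kᵢ = 1.688 — both > 1, two phases present.
Newton–Raphson from ψ₂ = 0.5:
  ψ₂ = 0.500: g = -0.0168, g' = -0.647 → ψ₂ = 0.474
Converged at ψ₂ = 0.474.
  A: x = 0.515, y = 0.880
  B: x = 0.166, y = 0.050
  C: x = 0.320, y = 0.070

y_C (drum 2) = 0.070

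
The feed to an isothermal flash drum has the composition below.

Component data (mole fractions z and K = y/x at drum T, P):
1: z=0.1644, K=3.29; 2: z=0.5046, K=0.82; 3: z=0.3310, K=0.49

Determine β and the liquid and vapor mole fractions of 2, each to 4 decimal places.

β = 0.1569, x_2 = 0.5193, y_2 = 0.4258

Material balance + equilibrium reduce to Σ zᵢ(Kᵢ−1)/(1+β(Kᵢ−1)) = 0.
Feasibility: ΣzᵢKᵢ = 1.1168, Σzᵢ/Kᵢ = 1.3408 — both > 1, two phases present.
Newton iteration, β⁰ = 0.5:
  β = 0.5000: g = -0.15089, g' = -0.3622 → β = 0.0835
  β = 0.0835: g = 0.04754, g' = -0.7184 → β = 0.1496
  β = 0.1496: g = 0.00430, g' = -0.5964 → β = 0.1568
  β = 0.1568: g = 0.00004, g' = -0.5857 → β = 0.1569
Converged at β = 0.1569.
Compositions from xᵢ = zᵢ/(1+β(Kᵢ−1)), yᵢ = Kᵢxᵢ:
  1: x = 0.1209, y = 0.3979
  2: x = 0.5193, y = 0.4258
  3: x = 0.3598, y = 0.1763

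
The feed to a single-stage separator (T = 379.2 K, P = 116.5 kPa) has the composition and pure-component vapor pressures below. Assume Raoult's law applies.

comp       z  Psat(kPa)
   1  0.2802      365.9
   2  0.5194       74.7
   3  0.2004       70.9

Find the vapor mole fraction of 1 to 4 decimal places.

Raoult's law: Kᵢ = Pᵢˢᵃᵗ/P = Pᵢˢᵃᵗ/116.5.
  K_1 = 365.9/116.5 = 3.140773, K_2 = 74.7/116.5 = 0.641202, K_3 = 70.9/116.5 = 0.608584
Rachford–Rice: g(V/F) = Σ zᵢ(Kᵢ−1)/(1+V/F(Kᵢ−1)) = 0.
Feasibility: ΣzᵢKᵢ = 1.3350, Σzᵢ/Kᵢ = 1.2285 — both > 1, two phases present.
Newton iteration, V/F⁰ = 0.39:
  V/F = 0.3900: g = 0.01766, g' = -0.5146 → V/F = 0.4243
  V/F = 0.4243: g = 0.00044, g' = -0.4898 → V/F = 0.4252
Converged at V/F = 0.4252.
Compositions from xᵢ = zᵢ/(1+V/F(Kᵢ−1)), yᵢ = Kᵢxᵢ:
  1: x = 0.1467, y = 0.4607
  2: x = 0.6129, y = 0.3930
  3: x = 0.2404, y = 0.1463

y_1 = 0.4607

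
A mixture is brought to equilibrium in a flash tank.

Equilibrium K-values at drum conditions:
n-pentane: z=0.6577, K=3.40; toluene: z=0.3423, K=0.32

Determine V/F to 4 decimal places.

V/F = 0.8246

Rachford–Rice: g(V/F) = Σ zᵢ(Kᵢ−1)/(1+V/F(Kᵢ−1)) = 0.
Check two-phase: ΣzᵢKᵢ = 2.3457 > 1 and Σzᵢ/Kᵢ = 1.2631 > 1, so g(0) = 1.3457 > 0 and g(1) = -0.2631 < 0.
Newton–Raphson from V/F = 0.5:
  V/F = 0.5000: g = 0.36482, g' = -1.1461 → V/F = 0.8183
  V/F = 0.8183: g = 0.00777, g' = -1.2358 → V/F = 0.8246
Converged at V/F = 0.8246.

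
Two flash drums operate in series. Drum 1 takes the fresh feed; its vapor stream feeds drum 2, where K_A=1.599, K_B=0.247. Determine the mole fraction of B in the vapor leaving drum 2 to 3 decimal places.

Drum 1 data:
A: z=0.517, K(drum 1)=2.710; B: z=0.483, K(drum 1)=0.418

y_B (drum 2) = 0.109

Drum 1:
Binary case is linear: z₁(K₁−1)(1+ψ₁(K₂−1)) + z₂(K₂−1)(1+ψ₁(K₁−1)) = 0
⇒ ψ₁ = [z₁(K₁−1)+z₂(K₂−1)] / [−(K₁−1)(K₂−1)] = 0.6030/0.9952 = 0.606
Drum-1 compositions:
  A: x = 0.254, y = 0.688
  B: x = 0.746, y = 0.312
Drum-2 feed = drum-1 vapor: z₂ = (0.6881, 0.3119).
Drum 2:
Let ψ₂ = V/F and solve Σ zᵢ(Kᵢ−1)/(1+ψ₂(Kᵢ−1)) = 0.
Feasibility: ΣzᵢKᵢ = 1.177, Σzᵢ/Kᵢ = 1.693 — both > 1, two phases present.
Newton iteration, ψ₂⁰ = 0.5:
  ψ₂ = 0.500: g = -0.0594, g' = -0.601 → ψ₂ = 0.401
  ψ₂ = 0.401: g = -0.0041, g' = -0.523 → ψ₂ = 0.393
Converged at ψ₂ = 0.393.
  A: x = 0.557, y = 0.891
  B: x = 0.443, y = 0.109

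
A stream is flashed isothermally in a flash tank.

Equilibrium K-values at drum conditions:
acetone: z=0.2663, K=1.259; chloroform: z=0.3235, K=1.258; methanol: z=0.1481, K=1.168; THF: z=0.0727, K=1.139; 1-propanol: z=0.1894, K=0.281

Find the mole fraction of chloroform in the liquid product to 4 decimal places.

Rachford–Rice: g(V/F) = Σ zᵢ(Kᵢ−1)/(1+V/F(Kᵢ−1)) = 0.
g(0) = ΣzᵢKᵢ − 1 = 0.0512 and g(1) = 1 − Σzᵢ/Kᵢ = -0.3333, so a root lies in (0, 1).
Newton iteration, V/F⁰ = 0.5:
  V/F = 0.5000: g = -0.04522, g' = -0.2744 → V/F = 0.3352
  V/F = 0.3352: g = -0.00592, g' = -0.2084 → V/F = 0.3067
  V/F = 0.3067: g = -0.00012, g' = -0.2001 → V/F = 0.3061
Converged at V/F = 0.3061.
Compositions from xᵢ = zᵢ/(1+V/F(Kᵢ−1)), yᵢ = Kᵢxᵢ:
  acetone: x = 0.2467, y = 0.3106
  chloroform: x = 0.2998, y = 0.3772
  methanol: x = 0.1409, y = 0.1645
  THF: x = 0.0697, y = 0.0794
  1-propanol: x = 0.2429, y = 0.0682

x_chloroform = 0.2998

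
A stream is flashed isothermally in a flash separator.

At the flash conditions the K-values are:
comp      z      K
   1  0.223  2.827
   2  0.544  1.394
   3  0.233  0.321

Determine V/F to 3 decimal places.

V/F = 0.773

Material balance + equilibrium reduce to Σ zᵢ(Kᵢ−1)/(1+V/F(Kᵢ−1)) = 0.
g(0) = ΣzᵢKᵢ − 1 = 0.464 and g(1) = 1 − Σzᵢ/Kᵢ = -0.195, so a root lies in (0, 1).
Newton–Raphson from V/F = 0.5:
  V/F = 0.500: g = 0.1525, g' = -0.508 → V/F = 0.800
  V/F = 0.800: g = -0.0177, g' = -0.686 → V/F = 0.774
  V/F = 0.774: g = -0.0004, g' = -0.654 → V/F = 0.773
Converged at V/F = 0.773.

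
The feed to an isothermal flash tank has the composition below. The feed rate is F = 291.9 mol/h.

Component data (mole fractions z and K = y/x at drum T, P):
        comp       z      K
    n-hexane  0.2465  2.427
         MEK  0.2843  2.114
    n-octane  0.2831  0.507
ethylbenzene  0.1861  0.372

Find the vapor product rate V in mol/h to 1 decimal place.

Rachford–Rice: g(ψ) = Σ zᵢ(Kᵢ−1)/(1+ψ(Kᵢ−1)) = 0.
Check two-phase: ΣzᵢKᵢ = 1.4120 > 1 and Σzᵢ/Kᵢ = 1.2947 > 1, so g(0) = 0.4120 > 0 and g(1) = -0.2947 < 0.
Iterate (Newton) starting at ψ = 0.5:
  ψ = 0.5000: g = 0.05310, g' = -0.5936 → ψ = 0.5895
  ψ = 0.5895: g = -0.00007, g' = -0.5984 → ψ = 0.5893
Converged at ψ = 0.5893.
Then V = ψ·F = 0.5893·291.9 = 172.0 mol/h and L = F − V = 119.9 mol/h.

V = 172.0 mol/h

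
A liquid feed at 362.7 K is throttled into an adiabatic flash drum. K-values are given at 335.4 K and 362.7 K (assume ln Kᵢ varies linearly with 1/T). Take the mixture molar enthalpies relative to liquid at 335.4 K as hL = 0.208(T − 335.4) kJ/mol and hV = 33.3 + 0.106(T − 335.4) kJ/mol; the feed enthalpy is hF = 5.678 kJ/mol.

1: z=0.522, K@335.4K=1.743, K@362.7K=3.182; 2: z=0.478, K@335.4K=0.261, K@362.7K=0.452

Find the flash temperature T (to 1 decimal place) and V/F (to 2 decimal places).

T = 337.9 K, V/F = 0.16

Adiabatic flash: solve Rachford–Rice at each trial T, then check hF = ψ·hV(T) + (1−ψ)·hL(T).
  T = 335.4 K: K = (1.743, 0.261), RR gives ψ = 0.063, H_out = 2.099 kJ/mol
  T = 362.7 K: K = (3.182, 0.452), RR gives ψ = 0.733, H_out = 28.061 kJ/mol
  T = 349.0 K: K = (2.380, 0.347), RR gives ψ = 0.453, H_out = 17.281 kJ/mol
  T = 342.2 K: K = (2.043, 0.302), RR gives ψ = 0.289, H_out = 10.849 kJ/mol
  T = 338.8 K: K = (1.889, 0.281), RR gives ψ = 0.188, H_out = 6.900 kJ/mol
  T = 337.1 K: K = (1.815, 0.271), RR gives ψ = 0.129, H_out = 4.631 kJ/mol
Linear interpolation between T = 337.1 (H_out = 4.631) and T = 338.8 (H_out = 6.900) on hF = 5.678 gives T ≈ 337.9 K, at which ψ = 0.16.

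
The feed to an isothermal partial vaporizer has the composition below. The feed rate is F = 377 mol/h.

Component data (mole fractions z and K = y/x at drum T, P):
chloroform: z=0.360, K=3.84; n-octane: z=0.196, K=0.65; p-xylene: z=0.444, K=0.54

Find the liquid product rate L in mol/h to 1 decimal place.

L = 145.1 mol/h

Rachford–Rice: g(ψ) = Σ zᵢ(Kᵢ−1)/(1+ψ(Kᵢ−1)) = 0.
Check two-phase: ΣzᵢKᵢ = 1.750 > 1 and Σzᵢ/Kᵢ = 1.218 > 1, so g(0) = 0.750 > 0 and g(1) = -0.218 < 0.
Newton iteration, ψ⁰ = 0.5:
  ψ = 0.500: g = 0.0741, g' = -0.690 → ψ = 0.607
  ψ = 0.607: g = 0.0046, g' = -0.611 → ψ = 0.615
Converged at ψ = 0.615.
Then V = ψ·F = 0.6150·377 = 231.9 mol/h and L = F − V = 145.1 mol/h.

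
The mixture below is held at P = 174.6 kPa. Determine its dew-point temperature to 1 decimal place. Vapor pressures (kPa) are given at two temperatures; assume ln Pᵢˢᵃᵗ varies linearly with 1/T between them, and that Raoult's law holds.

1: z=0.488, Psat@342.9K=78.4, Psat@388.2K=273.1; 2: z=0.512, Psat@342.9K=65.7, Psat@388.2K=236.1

Dew-point temperature: Σzᵢ·P/Pᵢˢᵃᵗ(T) = 1. Interpolate ln Pᵢˢᵃᵗ = aᵢ + bᵢ/T.
  T = 342.9 K: ΣzᵢP/Pᵢˢᵃᵗ = 2.4475
  T = 388.2 K: ΣzᵢP/Pᵢˢᵃᵗ = 0.6906
  T = 365.5 K: ΣzᵢP/Pᵢˢᵃᵗ = 1.2518
  T = 376.9 K: ΣzᵢP/Pᵢˢᵃᵗ = 0.9203
  T = 371.2 K: ΣzᵢP/Pᵢˢᵃᵗ = 1.0708
  T = 374.0 K: ΣzᵢP/Pᵢˢᵃᵗ = 0.9935
Interpolating between 371.2 K and 374.0 K gives T ≈ 373.8 K.

T = 373.8 K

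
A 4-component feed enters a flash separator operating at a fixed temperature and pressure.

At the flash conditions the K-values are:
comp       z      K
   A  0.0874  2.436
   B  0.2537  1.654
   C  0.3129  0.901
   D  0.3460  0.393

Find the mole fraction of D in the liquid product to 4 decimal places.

x_D = 0.3752

Rachford–Rice: g(V/F) = Σ zᵢ(Kᵢ−1)/(1+V/F(Kᵢ−1)) = 0.
Feasibility: ΣzᵢKᵢ = 1.0504, Σzᵢ/Kᵢ = 1.4170 — both > 1, two phases present.
Newton–Raphson from V/F = 0.4:
  V/F = 0.4000: g = -0.09839, g' = -0.3666 → V/F = 0.1316
  V/F = 0.1316: g = -0.00131, g' = -0.3732 → V/F = 0.1281
Converged at V/F = 0.1281.
Compositions from xᵢ = zᵢ/(1+V/F(Kᵢ−1)), yᵢ = Kᵢxᵢ:
  A: x = 0.0738, y = 0.1798
  B: x = 0.2341, y = 0.3872
  C: x = 0.3169, y = 0.2855
  D: x = 0.3752, y = 0.1474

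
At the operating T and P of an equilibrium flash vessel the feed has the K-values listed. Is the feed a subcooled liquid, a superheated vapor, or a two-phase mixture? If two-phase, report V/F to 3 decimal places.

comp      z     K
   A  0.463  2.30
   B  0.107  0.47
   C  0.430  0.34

ΣzᵢKᵢ = 1.261; Σzᵢ/Kᵢ = 1.694.
Both exceed 1, so a two-phase solution exists.
Newton–Raphson from ψ = 0.32:
  ψ = 0.320: g = -0.0030, g' = -0.735 → ψ = 0.316
Converged at ψ = 0.316.

two-phase, V/F = 0.316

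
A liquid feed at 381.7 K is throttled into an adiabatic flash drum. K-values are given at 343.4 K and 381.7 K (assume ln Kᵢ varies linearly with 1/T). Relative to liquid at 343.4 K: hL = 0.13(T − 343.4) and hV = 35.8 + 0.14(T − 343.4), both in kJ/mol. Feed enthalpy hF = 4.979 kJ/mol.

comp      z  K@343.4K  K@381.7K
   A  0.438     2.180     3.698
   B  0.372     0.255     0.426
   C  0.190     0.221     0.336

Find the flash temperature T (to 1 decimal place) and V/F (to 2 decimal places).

Adiabatic flash: solve Rachford–Rice at each trial T, then check hF = ψ·hV(T) + (1−ψ)·hL(T).
  T = 343.4 K: K = (2.180, 0.255, 0.221), RR gives ψ = 0.103, H_out = 3.676 kJ/mol
  T = 381.7 K: K = (3.698, 0.426, 0.336), RR gives ψ = 0.515, H_out = 23.602 kJ/mol
  T = 362.5 K: K = (2.877, 0.334, 0.275), RR gives ψ = 0.339, H_out = 14.679 kJ/mol
  T = 352.9 K: K = (2.512, 0.293, 0.247), RR gives ψ = 0.234, H_out = 9.644 kJ/mol
  T = 348.1 K: K = (2.341, 0.273, 0.234), RR gives ψ = 0.173, H_out = 6.797 kJ/mol
  T = 345.8 K: K = (2.261, 0.264, 0.227), RR gives ψ = 0.140, H_out = 5.318 kJ/mol
Linear interpolation between T = 343.4 (H_out = 3.676) and T = 345.8 (H_out = 5.318) on hF = 4.979 gives T ≈ 345.3 K, at which ψ = 0.13.

T = 345.3 K, V/F = 0.13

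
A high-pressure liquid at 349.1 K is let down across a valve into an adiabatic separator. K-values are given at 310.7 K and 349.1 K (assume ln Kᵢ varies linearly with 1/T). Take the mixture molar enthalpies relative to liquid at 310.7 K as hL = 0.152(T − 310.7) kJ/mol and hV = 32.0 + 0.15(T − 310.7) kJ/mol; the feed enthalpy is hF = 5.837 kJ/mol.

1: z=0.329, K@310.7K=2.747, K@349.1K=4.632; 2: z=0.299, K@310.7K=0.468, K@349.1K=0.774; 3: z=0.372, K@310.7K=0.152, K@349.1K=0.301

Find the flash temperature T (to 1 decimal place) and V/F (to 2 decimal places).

T = 317.1 K, V/F = 0.15

Adiabatic flash: solve Rachford–Rice at each trial T, then check hF = ψ·hV(T) + (1−ψ)·hL(T).
  T = 310.7 K: K = (2.747, 0.468, 0.152), RR gives ψ = 0.080, H_out = 2.553 kJ/mol
  T = 349.1 K: K = (4.632, 0.774, 0.301), RR gives ψ = 0.449, H_out = 20.172 kJ/mol
  T = 329.9 K: K = (3.622, 0.611, 0.218), RR gives ψ = 0.275, H_out = 11.718 kJ/mol
  T = 320.3 K: K = (3.167, 0.537, 0.183), RR gives ψ = 0.185, H_out = 7.362 kJ/mol
  T = 315.5 K: K = (2.953, 0.502, 0.167), RR gives ψ = 0.135, H_out = 5.038 kJ/mol
  T = 317.9 K: K = (3.059, 0.519, 0.175), RR gives ψ = 0.160, H_out = 6.217 kJ/mol
Linear interpolation between T = 315.5 (H_out = 5.038) and T = 317.9 (H_out = 6.217) on hF = 5.837 gives T ≈ 317.1 K, at which ψ = 0.15.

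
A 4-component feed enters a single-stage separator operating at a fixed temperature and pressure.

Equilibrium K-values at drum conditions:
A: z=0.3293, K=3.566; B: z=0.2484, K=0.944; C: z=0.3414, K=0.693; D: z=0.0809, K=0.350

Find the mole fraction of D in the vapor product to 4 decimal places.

Rachford–Rice: g(V/F) = Σ zᵢ(Kᵢ−1)/(1+V/F(Kᵢ−1)) = 0.
g(0) = ΣzᵢKᵢ − 1 = 0.6737 and g(1) = 1 − Σzᵢ/Kᵢ = -0.0793, so a root lies in (0, 1).
Iterate (Newton) starting at V/F = 0.69:
  V/F = 0.6900: g = 0.06219, g' = -0.4475 → V/F = 0.8290
  V/F = 0.8290: g = 0.00100, g' = -0.4412 → V/F = 0.8313
Converged at V/F = 0.8313.
Compositions from xᵢ = zᵢ/(1+V/F(Kᵢ−1)), yᵢ = Kᵢxᵢ:
  A: x = 0.1051, y = 0.3748
  B: x = 0.2605, y = 0.2459
  C: x = 0.4584, y = 0.3177
  D: x = 0.1760, y = 0.0616

y_D = 0.0616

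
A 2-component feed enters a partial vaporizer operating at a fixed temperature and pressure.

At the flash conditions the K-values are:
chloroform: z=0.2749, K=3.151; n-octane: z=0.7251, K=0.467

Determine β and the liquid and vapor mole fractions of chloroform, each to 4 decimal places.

β = 0.1787, x_chloroform = 0.1986, y_chloroform = 0.6257

Let β = V/F and solve Σ zᵢ(Kᵢ−1)/(1+β(Kᵢ−1)) = 0.
Feasibility: ΣzᵢKᵢ = 1.2048, Σzᵢ/Kᵢ = 1.6399 — both > 1, two phases present.
Newton iteration, β⁰ = 0.52:
  β = 0.5200: g = -0.25555, g' = -0.6776 → β = 0.1429
  β = 0.1429: g = 0.03397, g' = -0.9855 → β = 0.1773
  β = 0.1773: g = 0.00121, g' = -0.9177 → β = 0.1787
Converged at β = 0.1787.
Compositions from xᵢ = zᵢ/(1+β(Kᵢ−1)), yᵢ = Kᵢxᵢ:
  chloroform: x = 0.1986, y = 0.6257
  n-octane: x = 0.8014, y = 0.3743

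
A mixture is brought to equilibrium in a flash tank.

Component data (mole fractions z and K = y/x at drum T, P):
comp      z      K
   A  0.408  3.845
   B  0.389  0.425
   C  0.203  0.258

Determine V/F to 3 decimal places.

Newton iteration, V/F⁰ = 0.5:
  V/F = 0.500: g = -0.0742, g' = -1.099 → V/F = 0.432
  V/F = 0.432: g = 0.0010, g' = -1.134 → V/F = 0.433
Converged at V/F = 0.433.

V/F = 0.433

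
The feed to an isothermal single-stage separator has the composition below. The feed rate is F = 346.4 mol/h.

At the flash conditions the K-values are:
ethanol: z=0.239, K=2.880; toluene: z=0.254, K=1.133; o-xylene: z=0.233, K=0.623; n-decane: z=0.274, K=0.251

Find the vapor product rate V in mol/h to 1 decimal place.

Material balance + equilibrium reduce to Σ zᵢ(Kᵢ−1)/(1+β(Kᵢ−1)) = 0.
Check two-phase: ΣzᵢKᵢ = 1.190 > 1 and Σzᵢ/Kᵢ = 1.773 > 1, so g(0) = 0.190 > 0 and g(1) = -0.773 < 0.
Newton iteration, β⁰ = 0.5:
  β = 0.500: g = -0.1731, g' = -0.672 → β = 0.242
  β = 0.242: g = -0.0060, g' = -0.672 → β = 0.233
Converged at β = 0.233.
Then V = β·F = 0.2335·346.4 = 80.9 mol/h and L = F − V = 265.5 mol/h.

V = 80.9 mol/h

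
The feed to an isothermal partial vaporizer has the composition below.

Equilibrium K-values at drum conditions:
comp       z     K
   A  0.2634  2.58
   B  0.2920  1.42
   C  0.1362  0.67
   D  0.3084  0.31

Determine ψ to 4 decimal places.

ψ = 0.4244

Newton iteration, ψ⁰ = 0.38:
  ψ = 0.3800: g = 0.02599, g' = -0.5842 → ψ = 0.4245
  ψ = 0.4245: g = -0.00003, g' = -0.5864 → ψ = 0.4244
Converged at ψ = 0.4244.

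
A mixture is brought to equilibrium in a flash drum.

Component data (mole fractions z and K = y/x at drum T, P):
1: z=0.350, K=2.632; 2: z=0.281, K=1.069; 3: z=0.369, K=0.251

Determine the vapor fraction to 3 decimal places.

Rachford–Rice: g(ψ) = Σ zᵢ(Kᵢ−1)/(1+ψ(Kᵢ−1)) = 0.
g(0) = ΣzᵢKᵢ − 1 = 0.314 and g(1) = 1 − Σzᵢ/Kᵢ = -0.866, so a root lies in (0, 1).
Newton–Raphson from ψ = 0.5:
  ψ = 0.500: g = -0.1086, g' = -0.813 → ψ = 0.366
  ψ = 0.366: g = -0.0046, g' = -0.760 → ψ = 0.360
Converged at ψ = 0.360.

ψ = 0.360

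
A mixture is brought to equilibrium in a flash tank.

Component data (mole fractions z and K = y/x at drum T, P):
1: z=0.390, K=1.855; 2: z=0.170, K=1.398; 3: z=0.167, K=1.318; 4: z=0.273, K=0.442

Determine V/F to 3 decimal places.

V/F = 0.840

Material balance + equilibrium reduce to Σ zᵢ(Kᵢ−1)/(1+V/F(Kᵢ−1)) = 0.
g(0) = ΣzᵢKᵢ − 1 = 0.302 and g(1) = 1 − Σzᵢ/Kᵢ = -0.076, so a root lies in (0, 1).
Newton iteration, V/F⁰ = 0.55:
  V/F = 0.550: g = 0.1077, g' = -0.339 → V/F = 0.868
  V/F = 0.868: g = -0.0119, g' = -0.439 → V/F = 0.840
Converged at V/F = 0.840.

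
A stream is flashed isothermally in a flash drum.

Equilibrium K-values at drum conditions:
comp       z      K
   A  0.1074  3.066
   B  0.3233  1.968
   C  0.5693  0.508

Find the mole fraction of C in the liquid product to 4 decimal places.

x_C = 0.7074

Iterate (Newton) starting at V/F = 0.46:
  V/F = 0.4600: g = -0.03173, g' = -0.4958 → V/F = 0.3960
  V/F = 0.3960: g = 0.00040, g' = -0.5096 → V/F = 0.3968
Converged at V/F = 0.3968.
Compositions from xᵢ = zᵢ/(1+V/F(Kᵢ−1)), yᵢ = Kᵢxᵢ:
  A: x = 0.0590, y = 0.1810
  B: x = 0.2336, y = 0.4597
  C: x = 0.7074, y = 0.3594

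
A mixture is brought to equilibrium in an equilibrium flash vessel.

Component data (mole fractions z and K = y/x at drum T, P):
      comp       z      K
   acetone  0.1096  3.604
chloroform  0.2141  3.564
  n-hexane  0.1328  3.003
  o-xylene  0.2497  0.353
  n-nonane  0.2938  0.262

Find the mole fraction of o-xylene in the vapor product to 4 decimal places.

Material balance + equilibrium reduce to Σ zᵢ(Kᵢ−1)/(1+β(Kᵢ−1)) = 0.
Feasibility: ΣzᵢKᵢ = 1.7220, Σzᵢ/Kᵢ = 1.9634 — both > 1, two phases present.
Newton iteration, β⁰ = 0.5:
  β = 0.5000: g = -0.08500, g' = -1.1738 → β = 0.4276
Converged at β = 0.4276.
Compositions from xᵢ = zᵢ/(1+β(Kᵢ−1)), yᵢ = Kᵢxᵢ:
  acetone: x = 0.0519, y = 0.1869
  chloroform: x = 0.1021, y = 0.3640
  n-hexane: x = 0.0715, y = 0.2148
  o-xylene: x = 0.3452, y = 0.1219
  n-nonane: x = 0.4293, y = 0.1125

y_o-xylene = 0.1219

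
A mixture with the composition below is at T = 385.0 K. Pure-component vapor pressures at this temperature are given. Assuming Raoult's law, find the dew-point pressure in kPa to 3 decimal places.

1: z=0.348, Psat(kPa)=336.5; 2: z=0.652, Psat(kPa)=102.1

At the dew point ψ → 1, so Σzᵢ/Kᵢ = 1 with Kᵢ = Pᵢˢᵃᵗ/P ⇒ 1/P = Σzᵢ/Pᵢˢᵃᵗ.
1/P = 0.348/336.5 + 0.652/102.1 = 0.007420 ⇒ P = 134.770 kPa

Pdew = 134.770 kPa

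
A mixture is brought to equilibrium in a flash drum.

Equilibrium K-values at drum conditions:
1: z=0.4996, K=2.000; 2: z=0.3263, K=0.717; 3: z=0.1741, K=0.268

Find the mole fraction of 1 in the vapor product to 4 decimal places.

Newton–Raphson from V/F = 0.33:
  V/F = 0.3300: g = 0.10575, g' = -0.4764 → V/F = 0.5520
  V/F = 0.5520: g = -0.00137, g' = -0.5068 → V/F = 0.5493
Converged at V/F = 0.5493.
Compositions from xᵢ = zᵢ/(1+V/F(Kᵢ−1)), yᵢ = Kᵢxᵢ:
  1: x = 0.3225, y = 0.6449
  2: x = 0.3864, y = 0.2770
  3: x = 0.2912, y = 0.0780

y_1 = 0.6449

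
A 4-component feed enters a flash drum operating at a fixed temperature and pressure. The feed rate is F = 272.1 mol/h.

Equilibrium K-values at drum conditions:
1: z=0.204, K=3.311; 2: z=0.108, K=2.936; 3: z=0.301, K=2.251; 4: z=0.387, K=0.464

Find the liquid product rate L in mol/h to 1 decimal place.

L = 25.0 mol/h

Newton–Raphson from ψ = 0.45:
  ψ = 0.450: g = 0.3104, g' = -0.763 → ψ = 0.857
  ψ = 0.857: g = 0.0351, g' = -0.670 → ψ = 0.909
  ψ = 0.909: g = -0.0006, g' = -0.692 → ψ = 0.908
Converged at ψ = 0.908.
Then V = ψ·F = 0.9082·272.1 = 247.1 mol/h and L = F − V = 25.0 mol/h.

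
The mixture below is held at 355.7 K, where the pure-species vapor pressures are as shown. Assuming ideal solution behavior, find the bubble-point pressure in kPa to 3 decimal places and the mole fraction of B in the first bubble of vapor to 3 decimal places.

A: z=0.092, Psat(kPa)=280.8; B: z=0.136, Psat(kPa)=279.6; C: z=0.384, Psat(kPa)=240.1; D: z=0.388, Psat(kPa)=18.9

At the bubble point ψ → 0, so ΣzᵢKᵢ = 1 with Kᵢ = Pᵢˢᵃᵗ/P ⇒ P = ΣzᵢPᵢˢᵃᵗ.
P = 0.092·280.8 + 0.136·279.6 + 0.384·240.1 + 0.388·18.9 = 163.391 kPa
yᵢ = zᵢPᵢˢᵃᵗ/P ⇒ y_B = 0.136·279.6/163.391 = 0.233

Pbub = 163.391 kPa, y_B = 0.233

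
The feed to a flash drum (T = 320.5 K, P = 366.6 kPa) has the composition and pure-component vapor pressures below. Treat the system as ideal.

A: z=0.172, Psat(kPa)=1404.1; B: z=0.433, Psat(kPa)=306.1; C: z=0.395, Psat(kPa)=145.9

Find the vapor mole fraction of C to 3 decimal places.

Raoult's law: Kᵢ = Pᵢˢᵃᵗ/P = Pᵢˢᵃᵗ/366.6.
  K_A = 1404.1/366.6 = 3.83006, K_B = 306.1/366.6 = 0.83497, K_C = 145.9/366.6 = 0.39798
Iterate (Newton) starting at ψ = 0.34:
  ψ = 0.340: g = -0.1266, g' = -0.597 → ψ = 0.128
  ψ = 0.128: g = 0.0267, g' = -0.923 → ψ = 0.157
  ψ = 0.157: g = 0.0011, g' = -0.848 → ψ = 0.158
Converged at ψ = 0.158.
Compositions from xᵢ = zᵢ/(1+ψ(Kᵢ−1)), yᵢ = Kᵢxᵢ:
  A: x = 0.119, y = 0.455
  B: x = 0.445, y = 0.371
  C: x = 0.437, y = 0.174

y_C = 0.174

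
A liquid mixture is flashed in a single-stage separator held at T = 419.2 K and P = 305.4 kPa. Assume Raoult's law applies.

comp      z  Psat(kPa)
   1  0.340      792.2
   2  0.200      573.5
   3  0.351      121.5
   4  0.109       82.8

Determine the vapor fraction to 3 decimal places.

ψ = 0.495

Raoult's law: Kᵢ = Pᵢˢᵃᵗ/P = Pᵢˢᵃᵗ/305.4.
  K_1 = 792.2/305.4 = 2.59398, K_2 = 573.5/305.4 = 1.87787, K_3 = 121.5/305.4 = 0.39784, K_4 = 82.8/305.4 = 0.27112
Let ψ = V/F and solve Σ zᵢ(Kᵢ−1)/(1+ψ(Kᵢ−1)) = 0.
Check two-phase: ΣzᵢKᵢ = 1.427 > 1 and Σzᵢ/Kᵢ = 1.522 > 1, so g(0) = 0.427 > 0 and g(1) = -0.522 < 0.
Newton iteration, ψ⁰ = 0.52:
  ψ = 0.520: g = -0.0188, g' = -0.751 → ψ = 0.495
Converged at ψ = 0.495.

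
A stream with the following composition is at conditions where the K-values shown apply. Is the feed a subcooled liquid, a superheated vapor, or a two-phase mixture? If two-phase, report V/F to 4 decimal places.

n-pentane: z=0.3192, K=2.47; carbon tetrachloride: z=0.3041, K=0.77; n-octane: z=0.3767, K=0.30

two-phase, V/F = 0.1748

ΣzᵢKᵢ = 1.1356; Σzᵢ/Kᵢ = 1.7798.
Both exceed 1, so a two-phase solution exists.
Let ψ = V/F and solve Σ zᵢ(Kᵢ−1)/(1+ψ(Kᵢ−1)) = 0.
Newton–Raphson from ψ = 0.5:
  ψ = 0.5000: g = -0.21426, g' = -0.6866 → ψ = 0.1879
  ψ = 0.1879: g = -0.00907, g' = -0.6858 → ψ = 0.1747
  ψ = 0.1747: g = 0.00005, g' = -0.6937 → ψ = 0.1748
Converged at ψ = 0.1748.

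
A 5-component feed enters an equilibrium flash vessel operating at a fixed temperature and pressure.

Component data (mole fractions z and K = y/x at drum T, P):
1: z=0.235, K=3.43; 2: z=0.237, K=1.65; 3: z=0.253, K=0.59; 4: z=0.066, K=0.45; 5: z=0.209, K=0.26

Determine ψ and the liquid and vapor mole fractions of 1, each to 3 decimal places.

Rachford–Rice: g(ψ) = Σ zᵢ(Kᵢ−1)/(1+ψ(Kᵢ−1)) = 0.
g(0) = ΣzᵢKᵢ − 1 = 0.430 and g(1) = 1 − Σzᵢ/Kᵢ = -0.591, so a root lies in (0, 1).
Iterate (Newton) starting at ψ = 0.61:
  ψ = 0.610: g = -0.1345, g' = -0.778 → ψ = 0.437
  ψ = 0.437: g = -0.0058, g' = -0.735 → ψ = 0.429
Converged at ψ = 0.429.
Compositions from xᵢ = zᵢ/(1+ψ(Kᵢ−1)), yᵢ = Kᵢxᵢ:
  1: x = 0.115, y = 0.395
  2: x = 0.185, y = 0.306
  3: x = 0.307, y = 0.181
  4: x = 0.086, y = 0.039
  5: x = 0.306, y = 0.080

ψ = 0.429, x_1 = 0.115, y_1 = 0.395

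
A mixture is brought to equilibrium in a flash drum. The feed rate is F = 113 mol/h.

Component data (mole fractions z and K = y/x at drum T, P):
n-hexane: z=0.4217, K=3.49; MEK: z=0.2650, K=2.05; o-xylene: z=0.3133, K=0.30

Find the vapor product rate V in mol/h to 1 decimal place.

V = 90.8 mol/h

Rachford–Rice: g(β) = Σ zᵢ(Kᵢ−1)/(1+β(Kᵢ−1)) = 0.
Feasibility: ΣzᵢKᵢ = 2.1090, Σzᵢ/Kᵢ = 1.2944 — both > 1, two phases present.
Newton–Raphson from β = 0.67:
  β = 0.6700: g = 0.14385, g' = -1.0124 → β = 0.8121
  β = 0.8121: g = -0.01057, g' = -1.1958 → β = 0.8033
  β = 0.8033: g = -0.00008, g' = -1.1777 → β = 0.8032
Converged at β = 0.8032.
Then V = β·F = 0.8032·113 = 90.8 mol/h and L = F − V = 22.2 mol/h.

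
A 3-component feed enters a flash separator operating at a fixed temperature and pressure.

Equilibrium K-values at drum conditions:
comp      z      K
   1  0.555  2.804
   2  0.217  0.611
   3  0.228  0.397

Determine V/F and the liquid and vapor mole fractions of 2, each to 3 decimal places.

Material balance + equilibrium reduce to Σ zᵢ(Kᵢ−1)/(1+V/F(Kᵢ−1)) = 0.
Feasibility: ΣzᵢKᵢ = 1.779, Σzᵢ/Kᵢ = 1.127 — both > 1, two phases present.
Newton iteration, V/F⁰ = 0.43:
  V/F = 0.430: g = 0.2769, g' = -0.771 → V/F = 0.789
  V/F = 0.789: g = 0.0291, g' = -0.678 → V/F = 0.832
  V/F = 0.832: g = -0.0003, g' = -0.694 → V/F = 0.831
Converged at V/F = 0.831.
Compositions from xᵢ = zᵢ/(1+V/F(Kᵢ−1)), yᵢ = Kᵢxᵢ:
  1: x = 0.222, y = 0.622
  2: x = 0.321, y = 0.196
  3: x = 0.457, y = 0.182

V/F = 0.831, x_2 = 0.321, y_2 = 0.196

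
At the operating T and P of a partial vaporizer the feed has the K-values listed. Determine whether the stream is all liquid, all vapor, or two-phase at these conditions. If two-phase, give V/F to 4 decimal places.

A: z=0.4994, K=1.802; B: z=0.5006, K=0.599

two-phase, V/F = 0.6212

ΣzᵢKᵢ = 1.1998; Σzᵢ/Kᵢ = 1.1129.
Both exceed 1, so a two-phase solution exists.
Let ψ = V/F and solve Σ zᵢ(Kᵢ−1)/(1+ψ(Kᵢ−1)) = 0.
Binary case is linear: z₁(K₁−1)(1+ψ(K₂−1)) + z₂(K₂−1)(1+ψ(K₁−1)) = 0
⇒ ψ = [z₁(K₁−1)+z₂(K₂−1)] / [−(K₁−1)(K₂−1)] = 0.19978/0.32160 = 0.6212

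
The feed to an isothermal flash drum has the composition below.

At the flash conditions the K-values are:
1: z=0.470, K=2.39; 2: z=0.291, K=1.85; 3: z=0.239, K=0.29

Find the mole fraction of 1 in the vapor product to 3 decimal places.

y_1 = 0.510

Rachford–Rice: g(ψ) = Σ zᵢ(Kᵢ−1)/(1+ψ(Kᵢ−1)) = 0.
Check two-phase: ΣzᵢKᵢ = 1.731 > 1 and Σzᵢ/Kᵢ = 1.178 > 1, so g(0) = 0.731 > 0 and g(1) = -0.178 < 0.
Newton–Raphson from ψ = 0.32:
  ψ = 0.320: g = 0.4271, g' = -0.767 → ψ = 0.877
  ψ = 0.877: g = -0.0136, g' = -1.100 → ψ = 0.865
  ψ = 0.865: g = -0.0002, g' = -1.065 → ψ = 0.864
Converged at ψ = 0.864.
Compositions from xᵢ = zᵢ/(1+ψ(Kᵢ−1)), yᵢ = Kᵢxᵢ:
  1: x = 0.213, y = 0.510
  2: x = 0.168, y = 0.310
  3: x = 0.619, y = 0.179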